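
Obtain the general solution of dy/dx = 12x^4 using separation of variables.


Integrate both sides with respect to x: y = ∫ 12x^4 dx = (12/5)x^5 + C.


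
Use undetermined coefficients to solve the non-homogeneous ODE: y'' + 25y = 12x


Homogeneous: r² + 25 = 0 ⇒ r = ±5i, y_h = C₁cos(5x) + C₂sin(5x).
Polynomial forcing; try y_p = Ax + B. Then y_p'' + 25 y_p = 25(Ax + B) = 12x, so B = 0 and A = 12/25.
General solution: y = C₁cos(5x) + C₂sin(5x) + (12/25)x.


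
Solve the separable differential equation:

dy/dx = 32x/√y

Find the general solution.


Separate: √y dy = 32x dx.
Integrate: (2/3)y^(3/2) = 16x² + C.


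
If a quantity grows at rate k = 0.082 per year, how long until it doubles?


Exponential growth: P(t) = P₀ e^(0.082t). Set P(t)/P₀ = 2: e^(0.082t) = 2.
Solve: t = ln(2)/0.082 ≈ 8.45 years.


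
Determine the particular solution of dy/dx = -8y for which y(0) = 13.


General solution of y' = -8y is y = Ce^(-8x).
Apply y(0) = 13: C = 13.
Particular solution: y = 13e^(-8x).


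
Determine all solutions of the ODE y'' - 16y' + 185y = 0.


Characteristic equation: r² - 16r + 185 = 0.
Discriminant is negative; roots r = 8 ± 11i (complex conjugate pair).
General solution uses e^(α x)(C₁ cos(β x) + C₂ sin(β x)): y = e^(8x)(C₁cos(11x) + C₂sin(11x)).


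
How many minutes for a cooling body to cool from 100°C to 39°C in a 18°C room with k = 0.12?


From T(t) = T_a + (T₀ - T_a)e^(-kt), set T(t) = 39:
(39 - 18) / (100 - 18) = e^(-0.12t), so t = -ln(0.256)/0.12 ≈ 11.4 minutes.


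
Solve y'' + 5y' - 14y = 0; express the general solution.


Characteristic equation: r² + 5r - 14 = 0.
Factor: (r - 2)(r + 7) = 0 ⇒ r = 2, -7 (distinct real).
General solution: y = C₁e^(2x) + C₂e^(-7x).


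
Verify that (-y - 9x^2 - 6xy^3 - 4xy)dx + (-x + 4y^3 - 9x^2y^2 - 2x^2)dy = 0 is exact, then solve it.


Check exactness: ∂M/∂y = -1 - 18xy^2 - 4x and ∂N/∂x = -1 - 18xy^2 - 4x; equal, so the equation is exact.
Integrate M with respect to x (treating y as constant): ∫M dx = -xy - 3x^3 - 3x^2y^3 - 2x^2y + h(y).
Differentiate w.r.t. y and set equal to N: the x-dependent terms already match, leaving h'(y) = 4y^3. Integrate: h(y) = y^4.
So F(x,y) = -xy - 3x^3 + y^4 - 3x^2y^3 - 2x^2y.
General solution: -xy - 3x^3 + y^4 - 3x^2y^3 - 2x^2y = C.


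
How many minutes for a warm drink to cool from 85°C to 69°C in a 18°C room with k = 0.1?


From T(t) = T_a + (T₀ - T_a)e^(-kt), set T(t) = 69:
(69 - 18) / (85 - 18) = e^(-0.1t), so t = -ln(0.761)/0.1 ≈ 2.7 minutes.


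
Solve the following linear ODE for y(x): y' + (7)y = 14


P(x) = 7, Q(x) = 14; integrating factor μ = e^(7x).
(μ y)' = 14e^(7x) ⇒ μ y = 2e^(7x) + C.
Divide by μ: y = 2 + Ce^(-7x).


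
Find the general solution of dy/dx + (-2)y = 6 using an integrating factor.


P(x) = -2 ⇒ μ = e^(-2x).
(μ y)' = 6e^(-2x) ⇒ μ y = -3e^(-2x) + C.
Divide by μ: y = -3 + Ce^(2x).


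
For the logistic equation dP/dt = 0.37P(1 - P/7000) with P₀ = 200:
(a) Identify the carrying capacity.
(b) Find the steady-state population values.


Logistic ODE dP/dt = 0.37P(1 - P/7000) has equilibria where dP/dt = 0, i.e. P = 0 or P = 7000.
The coefficient (1 - P/K) = 0 when P = K, identifying K = 7000 as the carrying capacity.
(a) K = 7000; (b) equilibria P = 0 and P = 7000.


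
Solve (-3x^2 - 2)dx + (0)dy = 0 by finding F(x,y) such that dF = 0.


Check exactness: ∂M/∂y = 0 and ∂N/∂x = 0; equal, so the equation is exact.
Integrate M with respect to x (treating y as constant): ∫M dx = -x^3 - 2x + h(y).
Differentiate w.r.t. y and set equal to N: all terms match, so h'(y) = 0 and h is a constant absorbed into C.
General solution: -x^3 - 2x = C.


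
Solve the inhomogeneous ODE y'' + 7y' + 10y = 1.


Characteristic roots of r² + 7r + 10 = 0 are -2, -5.
y_h = C₁e^(-2x) + C₂e^(-5x).
Constant forcing; try y_p = A. Then 10A = 1 ⇒ A = 1/10.
General solution: y = C₁e^(-2x) + C₂e^(-5x) + 1/10.


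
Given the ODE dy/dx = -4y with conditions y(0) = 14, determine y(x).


General solution of y' = -4y is y = Ce^(-4x).
Apply y(0) = 14: C = 14.
Particular solution: y = 14e^(-4x).


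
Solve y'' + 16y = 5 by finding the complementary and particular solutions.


Homogeneous part: r² + 16 = 0 ⇒ r = ±4i, so y_h = C₁cos(4x) + C₂sin(4x).
Try constant y_p = A; plug in: 16A = 5 ⇒ A = 5/16.
General solution: y = C₁cos(4x) + C₂sin(4x) + 5/16.


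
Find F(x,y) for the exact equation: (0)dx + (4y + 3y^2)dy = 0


Check exactness: ∂M/∂y = 0 and ∂N/∂x = 0; equal, so the equation is exact.
Integrate M with respect to x (treating y as constant): ∫M dx = 0 + h(y).
Differentiate w.r.t. y and set equal to N: the x-dependent terms already match, leaving h'(y) = 4y + 3y^2. Integrate: h(y) = 2y^2 + y^3.
So F(x,y) = 2y^2 + y^3.
General solution: 2y^2 + y^3 = C.


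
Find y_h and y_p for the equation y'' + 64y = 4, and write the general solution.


Homogeneous part: r² + 64 = 0 ⇒ r = ±8i, so y_h = C₁cos(8x) + C₂sin(8x).
Try constant y_p = A; plug in: 64A = 4 ⇒ A = 1/16.
General solution: y = C₁cos(8x) + C₂sin(8x) + 1/16.


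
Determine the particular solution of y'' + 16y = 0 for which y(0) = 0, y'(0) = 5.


Characteristic roots of r² + 16 = 0 are ±4i, so y = C₁cos(4x) + C₂sin(4x).
Apply y(0) = 0: C₁ = 0. Differentiate and apply y'(0) = 5: 4·C₂ = 5, so C₂ = 5/4.
Particular solution: y = (5/4)sin(4x).


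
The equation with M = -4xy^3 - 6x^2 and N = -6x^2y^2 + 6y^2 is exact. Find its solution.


Check exactness: ∂M/∂y = -12xy^2 and ∂N/∂x = -12xy^2; equal, so the equation is exact.
Integrate M with respect to x (treating y as constant): ∫M dx = -2x^2y^3 - 2x^3 + h(y).
Differentiate w.r.t. y and set equal to N: the x-dependent terms already match, leaving h'(y) = 6y^2. Integrate: h(y) = 2y^3.
So F(x,y) = -2x^2y^3 - 2x^3 + 2y^3.
General solution: -2x^2y^3 - 2x^3 + 2y^3 = C.


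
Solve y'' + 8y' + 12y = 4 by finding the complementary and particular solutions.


Characteristic roots of r² + 8r + 12 = 0 are -6, -2.
y_h = C₁e^(-6x) + C₂e^(-2x).
Constant forcing; try y_p = A. Then 12A = 4 ⇒ A = 1/3.
General solution: y = C₁e^(-6x) + C₂e^(-2x) + 1/3.


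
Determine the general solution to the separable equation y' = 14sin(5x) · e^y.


Separate: e^(-y) dy = 14sin(5x) dx.
Integrate: -e^(-y) = -(14/5)cos(5x) + C₀.
Rearrange: e^(-y) = (14/5)cos(5x) + C.


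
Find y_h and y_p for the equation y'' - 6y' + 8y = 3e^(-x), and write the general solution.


Characteristic roots of r² - 6r + 8 = 0 are 2, 4.
y_h = C₁e^(2x) + C₂e^(4x).
Forcing exponent -1 is not a characteristic root; try y_p = Ae^(-x).
Substitute: A·(1 + (-6)·-1 + (8)) = A·15 = 3, so A = 1/5.
General solution: y = C₁e^(2x) + C₂e^(4x) + (1/5)e^(-x).


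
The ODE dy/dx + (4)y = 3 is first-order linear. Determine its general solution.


P(x) = 4, Q(x) = 3; integrating factor μ = e^(4x).
(μ y)' = 3e^(4x) ⇒ μ y = (3/4)e^(4x) + C.
Divide by μ: y = 3/4 + Ce^(-4x).


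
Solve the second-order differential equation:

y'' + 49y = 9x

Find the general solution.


Homogeneous: r² + 49 = 0 ⇒ r = ±7i, y_h = C₁cos(7x) + C₂sin(7x).
Polynomial forcing; try y_p = Ax + B. Then y_p'' + 49 y_p = 49(Ax + B) = 9x, so B = 0 and A = 9/49.
General solution: y = C₁cos(7x) + C₂sin(7x) + (9/49)x.


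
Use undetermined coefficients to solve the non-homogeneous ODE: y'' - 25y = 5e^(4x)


Characteristic roots of r² - 25 = 0 are 5, -5.
y_h = C₁e^(5x) + C₂e^(-5x).
Forcing exponent 4 is not a characteristic root; try y_p = Ae^(4x).
Substitute: A·(16 + (0)·4 + (-25)) = A·-9 = 5, so A = -5/9.
General solution: y = C₁e^(5x) + C₂e^(-5x) - (5/9)e^(4x).


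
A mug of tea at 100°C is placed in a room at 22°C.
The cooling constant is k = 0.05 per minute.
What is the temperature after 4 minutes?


Newton's law: dT/dt = -k(T - T_a) has solution T(t) = T_a + (T₀ - T_a)e^(-kt).
Plug in T_a = 22, T₀ = 100, k = 0.05, t = 4: T(4) = 22 + (78)e^(-0.20) ≈ 85.9°C.


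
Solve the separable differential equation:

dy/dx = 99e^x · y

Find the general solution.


Separate variables: dy/y = 99e^x dx.
Integrate: ln|y| = 99e^x + C₀.
Exponentiate: y = Ce^(99e^x).


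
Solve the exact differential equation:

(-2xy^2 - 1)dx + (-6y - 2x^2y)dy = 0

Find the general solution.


Check exactness: ∂M/∂y = -4xy and ∂N/∂x = -4xy; equal, so the equation is exact.
Integrate M with respect to x (treating y as constant): ∫M dx = -x^2y^2 - x + h(y).
Differentiate w.r.t. y and set equal to N: the x-dependent terms already match, leaving h'(y) = -6y. Integrate: h(y) = -3y^2.
So F(x,y) = -3y^2 - x^2y^2 - x.
General solution: -3y^2 - x^2y^2 - x = C.


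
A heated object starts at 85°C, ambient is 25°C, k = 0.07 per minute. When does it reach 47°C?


From T(t) = T_a + (T₀ - T_a)e^(-kt), set T(t) = 47:
(47 - 25) / (85 - 25) = e^(-0.07t), so t = -ln(0.367)/0.07 ≈ 14.3 minutes.


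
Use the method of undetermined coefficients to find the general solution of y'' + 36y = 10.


Homogeneous part: r² + 36 = 0 ⇒ r = ±6i, so y_h = C₁cos(6x) + C₂sin(6x).
Try constant y_p = A; plug in: 36A = 10 ⇒ A = 5/18.
General solution: y = C₁cos(6x) + C₂sin(6x) + 5/18.


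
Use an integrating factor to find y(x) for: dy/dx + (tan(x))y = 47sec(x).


P(x) = tan(x) ⇒ μ = e^(∫tan(x)dx) = sec(x).
(sec(x) y)' = 47sec²(x) ⇒ sec(x) y = 47tan(x) + C.
Multiply by cos(x): y = 47sin(x) + C·cos(x).


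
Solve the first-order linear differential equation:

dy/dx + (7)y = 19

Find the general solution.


P(x) = 7, Q(x) = 19; integrating factor μ = e^(7x).
(μ y)' = 19e^(7x) ⇒ μ y = (19/7)e^(7x) + C.
Divide by μ: y = 19/7 + Ce^(-7x).


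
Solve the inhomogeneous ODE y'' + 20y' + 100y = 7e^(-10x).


Characteristic polynomial (r + 10)² = 0; repeated root r = -10.
y_h = (C₁ + C₂x)e^(-10x). Forcing matches the repeated root (resonance), so try y_p = Ax² e^(-10x).
Substitute and solve for A: 2A = 7, so A = 7/2.
General solution: y = (C₁ + C₂x + (7/2)x²)e^(-10x).


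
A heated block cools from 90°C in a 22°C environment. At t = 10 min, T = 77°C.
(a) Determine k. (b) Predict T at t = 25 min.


Newton's law: T(t) = T_a + (T₀ - T_a)e^(-kt).
(a) Use T(10) = 77: (77 - 22)/(90 - 22) = e^(-k·10), so k = -ln(0.809)/10 ≈ 0.0212.
(b) Apply k to t = 25: T(25) = 22 + (68)e^(-0.530) ≈ 62.0°C.


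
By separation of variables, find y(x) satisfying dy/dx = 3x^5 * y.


Separate variables: dy/y = 3x^5 dx.
Integrate: ln|y| = (1/2)x^6 + C₀.
Exponentiate: y = Ce^((1/2)x^6).


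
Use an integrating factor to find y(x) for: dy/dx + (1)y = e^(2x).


P(x) = 1 ⇒ μ = e^(x).
(μ y)' = e^(3x) ⇒ μ y = e^(3x)/3 + C.
Divide by μ: y = (1/3)e^(2x) + Ce^(-x).


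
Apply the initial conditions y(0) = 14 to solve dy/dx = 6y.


General solution of y' = 6y is y = Ce^(6x).
Apply y(0) = 14: C = 14.
Particular solution: y = 14e^(6x).


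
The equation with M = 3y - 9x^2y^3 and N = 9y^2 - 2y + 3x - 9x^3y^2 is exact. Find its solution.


Check exactness: ∂M/∂y = 3 - 27x^2y^2 and ∂N/∂x = 3 - 27x^2y^2; equal, so the equation is exact.
Integrate M with respect to x (treating y as constant): ∫M dx = 3xy - 3x^3y^3 + h(y).
Differentiate w.r.t. y and set equal to N: the x-dependent terms already match, leaving h'(y) = 9y^2 - 2y. Integrate: h(y) = 3y^3 - y^2.
So F(x,y) = 3y^3 - y^2 + 3xy - 3x^3y^3.
General solution: 3y^3 - y^2 + 3xy - 3x^3y^3 = C.


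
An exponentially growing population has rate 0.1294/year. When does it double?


Exponential growth: P(t) = P₀ e^(0.1294t). Set P(t)/P₀ = 2: e^(0.1294t) = 2.
Solve: t = ln(2)/0.1294 ≈ 5.36 years.


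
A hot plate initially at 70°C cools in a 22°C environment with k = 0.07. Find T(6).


Newton's law: dT/dt = -k(T - T_a) has solution T(t) = T_a + (T₀ - T_a)e^(-kt).
Plug in T_a = 22, T₀ = 70, k = 0.07, t = 6: T(6) = 22 + (48)e^(-0.42) ≈ 53.5°C.


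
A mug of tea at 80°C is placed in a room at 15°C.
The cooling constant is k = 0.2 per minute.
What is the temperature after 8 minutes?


Newton's law: dT/dt = -k(T - T_a) has solution T(t) = T_a + (T₀ - T_a)e^(-kt).
Plug in T_a = 15, T₀ = 80, k = 0.2, t = 8: T(8) = 15 + (65)e^(-1.60) ≈ 28.1°C.


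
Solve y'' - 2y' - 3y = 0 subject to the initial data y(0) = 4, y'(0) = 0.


Characteristic roots of r² - 2r - 3 = 0 are -1, 3.
General solution y = c₁ e^(-x) + c₂ e^(3x).
Apply y(0) = 4: c₁ + c₂ = 4. Apply y'(0) = 0: -1 c₁ + 3 c₂ = 0.
Solve: c₁ = 3, c₂ = 1.
Particular solution: y = 3e^(-x) + e^(3x).


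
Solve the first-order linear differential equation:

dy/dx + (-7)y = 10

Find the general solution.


P(x) = -7 ⇒ μ = e^(-7x).
(μ y)' = 10e^(-7x) ⇒ μ y = -(10/7)e^(-7x) + C.
Divide by μ: y = -10/7 + Ce^(7x).


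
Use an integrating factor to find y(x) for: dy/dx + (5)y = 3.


P(x) = 5, Q(x) = 3; integrating factor μ = e^(5x).
(μ y)' = 3e^(5x) ⇒ μ y = (3/5)e^(5x) + C.
Divide by μ: y = 3/5 + Ce^(-5x).


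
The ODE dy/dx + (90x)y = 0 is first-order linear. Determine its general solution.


P(x) = 90x ⇒ μ = e^(45x²).
Q(x) = 0 so μ y is constant: y = Ce^(-45x²).


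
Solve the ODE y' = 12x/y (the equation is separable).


Separate variables: y dy = 12x dx.
Integrate both sides: y²/2 = 6x^2 + C₀.
Multiply by 2: y² = 12x^2 + C.


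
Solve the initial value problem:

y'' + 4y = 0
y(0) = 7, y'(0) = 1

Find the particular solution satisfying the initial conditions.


Characteristic roots of r² + 4 = 0 are ±2i, so y = C₁cos(2x) + C₂sin(2x).
Apply y(0) = 7: C₁ = 7. Differentiate and apply y'(0) = 1: 2·C₂ = 1, so C₂ = 1/2.
Particular solution: y = 7cos(2x) + (1/2)sin(2x).


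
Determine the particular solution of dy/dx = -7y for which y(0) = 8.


General solution of y' = -7y is y = Ce^(-7x).
Apply y(0) = 8: C = 8.
Particular solution: y = 8e^(-7x).


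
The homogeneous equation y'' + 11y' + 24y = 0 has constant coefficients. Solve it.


Characteristic equation: r² + 11r + 24 = 0.
Factor: (r + 3)(r + 8) = 0 ⇒ r = -3, -8 (distinct real).
General solution: y = C₁e^(-3x) + C₂e^(-8x).


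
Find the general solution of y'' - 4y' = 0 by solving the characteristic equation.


Characteristic equation: r² - 4r = 0.
Factor: (r - 4)(r - 0) = 0 ⇒ r = 4, 0 (distinct real).
General solution: y = C₁e^(4x) + C₂.


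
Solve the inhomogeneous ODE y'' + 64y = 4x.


Homogeneous: r² + 64 = 0 ⇒ r = ±8i, y_h = C₁cos(8x) + C₂sin(8x).
Polynomial forcing; try y_p = Ax + B. Then y_p'' + 64 y_p = 64(Ax + B) = 4x, so B = 0 and A = 1/16.
General solution: y = C₁cos(8x) + C₂sin(8x) + (1/16)x.


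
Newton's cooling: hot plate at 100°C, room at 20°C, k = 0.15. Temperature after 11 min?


Newton's law: dT/dt = -k(T - T_a) has solution T(t) = T_a + (T₀ - T_a)e^(-kt).
Plug in T_a = 20, T₀ = 100, k = 0.15, t = 11: T(11) = 20 + (80)e^(-1.65) ≈ 35.4°C.


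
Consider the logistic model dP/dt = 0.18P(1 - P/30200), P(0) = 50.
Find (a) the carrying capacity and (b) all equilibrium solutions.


Logistic ODE dP/dt = 0.18P(1 - P/30200) has equilibria where dP/dt = 0, i.e. P = 0 or P = 30200.
The coefficient (1 - P/K) = 0 when P = K, identifying K = 30200 as the carrying capacity.
(a) K = 30200; (b) equilibria P = 0 and P = 30200.


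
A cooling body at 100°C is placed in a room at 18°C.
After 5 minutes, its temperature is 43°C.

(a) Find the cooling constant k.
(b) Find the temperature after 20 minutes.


Newton's law: T(t) = T_a + (T₀ - T_a)e^(-kt).
(a) Use T(5) = 43: (43 - 18)/(100 - 18) = e^(-k·5), so k = -ln(0.305)/5 ≈ 0.2376.
(b) Apply k to t = 20: T(20) = 18 + (82)e^(-4.751) ≈ 18.7°C.


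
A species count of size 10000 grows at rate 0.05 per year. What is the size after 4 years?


The ODE dP/dt = 0.05P has solution P(t) = P(0)e^(0.05t).
Substitute P(0) = 10000 and t = 4: P(4) = 10000 e^(0.20) ≈ 12214.


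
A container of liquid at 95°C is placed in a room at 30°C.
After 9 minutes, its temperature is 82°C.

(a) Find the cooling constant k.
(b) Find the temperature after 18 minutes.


Newton's law: T(t) = T_a + (T₀ - T_a)e^(-kt).
(a) Use T(9) = 82: (82 - 30)/(95 - 30) = e^(-k·9), so k = -ln(0.800)/9 ≈ 0.0248.
(b) Apply k to t = 18: T(18) = 30 + (65)e^(-0.446) ≈ 71.6°C.


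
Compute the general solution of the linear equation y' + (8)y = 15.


P(x) = 8, Q(x) = 15; integrating factor μ = e^(8x).
(μ y)' = 15e^(8x) ⇒ μ y = (15/8)e^(8x) + C.
Divide by μ: y = 15/8 + Ce^(-8x).


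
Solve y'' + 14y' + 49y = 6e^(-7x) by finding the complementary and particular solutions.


Characteristic polynomial (r + 7)² = 0; repeated root r = -7.
y_h = (C₁ + C₂x)e^(-7x). Forcing matches the repeated root (resonance), so try y_p = Ax² e^(-7x).
Substitute and solve for A: 2A = 6, so A = 3.
General solution: y = (C₁ + C₂x + 3x²)e^(-7x).


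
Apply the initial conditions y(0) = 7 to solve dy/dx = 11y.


General solution of y' = 11y is y = Ce^(11x).
Apply y(0) = 7: C = 7.
Particular solution: y = 7e^(11x).


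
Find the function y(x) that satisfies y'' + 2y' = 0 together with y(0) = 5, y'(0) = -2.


Characteristic roots of r² + 2r = 0 are 0, -2.
General solution y = c₁ + c₂ e^(-2x).
Apply y(0) = 5: c₁ + c₂ = 5. Apply y'(0) = -2: 0 c₁ - 2 c₂ = -2.
Solve: c₁ = 4, c₂ = 1.
Particular solution: y = 4 + e^(-2x).


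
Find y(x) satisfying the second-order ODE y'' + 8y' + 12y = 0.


Characteristic equation: r² + 8r + 12 = 0.
Factor: (r + 2)(r + 6) = 0 ⇒ r = -2, -6 (distinct real).
General solution: y = C₁e^(-2x) + C₂e^(-6x).


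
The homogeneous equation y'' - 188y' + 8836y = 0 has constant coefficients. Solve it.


Characteristic equation: r² - 188r + 8836 = 0, i.e. (r - 94)² = 0.
Repeated root r = 94; include an x factor for the second linearly independent solution.
General solution: y = (C₁ + C₂x)e^(94x).


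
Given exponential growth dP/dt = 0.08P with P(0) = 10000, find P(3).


The ODE dP/dt = 0.08P has solution P(t) = P(0)e^(0.08t).
Substitute P(0) = 10000 and t = 3: P(3) = 10000 e^(0.24) ≈ 12712.


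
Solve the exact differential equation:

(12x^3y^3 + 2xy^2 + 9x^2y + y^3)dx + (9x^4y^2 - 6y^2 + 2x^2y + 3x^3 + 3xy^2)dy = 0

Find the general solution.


Check exactness: ∂M/∂y = 36x^3y^2 + 4xy + 9x^2 + 3y^2 and ∂N/∂x = 36x^3y^2 + 4xy + 9x^2 + 3y^2; equal, so the equation is exact.
Integrate M with respect to x (treating y as constant): ∫M dx = 3x^4y^3 + x^2y^2 + 3x^3y + xy^3 + h(y).
Differentiate w.r.t. y and set equal to N: the x-dependent terms already match, leaving h'(y) = -6y^2. Integrate: h(y) = -2y^3.
So F(x,y) = 3x^4y^3 - 2y^3 + x^2y^2 + 3x^3y + xy^3.
General solution: 3x^4y^3 - 2y^3 + x^2y^2 + 3x^3y + xy^3 = C.


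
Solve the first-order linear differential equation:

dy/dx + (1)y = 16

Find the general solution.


P(x) = 1, Q(x) = 16; integrating factor μ = e^(x).
(μ y)' = 16e^(x) ⇒ μ y = 16e^(x) + C.
Divide by μ: y = 16 + Ce^(-x).


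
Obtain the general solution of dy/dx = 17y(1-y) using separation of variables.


Separate: dy/[y(1-y)] = 17 dx.
Partial fractions: 1/[y(1-y)] = 1/y + 1/(1-y).
Integrate: ln|y/(1-y)| = 17x + C₀.
Solve for y: y = 1/(1 + Ce^(-17x)).


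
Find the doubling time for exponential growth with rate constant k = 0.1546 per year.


Exponential growth: P(t) = P₀ e^(0.1546t). Set P(t)/P₀ = 2: e^(0.1546t) = 2.
Solve: t = ln(2)/0.1546 ≈ 4.48 years.


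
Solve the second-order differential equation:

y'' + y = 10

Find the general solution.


Homogeneous part: r² + 1 = 0 ⇒ r = ±1i, so y_h = C₁cos(x) + C₂sin(x).
Try constant y_p = A; plug in: 1A = 10 ⇒ A = 10.
General solution: y = C₁cos(x) + C₂sin(x) + 10.


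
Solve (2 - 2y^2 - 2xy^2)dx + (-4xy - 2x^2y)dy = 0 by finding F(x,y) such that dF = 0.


Check exactness: ∂M/∂y = -4y - 4xy and ∂N/∂x = -4y - 4xy; equal, so the equation is exact.
Integrate M with respect to x (treating y as constant): ∫M dx = 2x - 2xy^2 - x^2y^2 + h(y).
Differentiate w.r.t. y and set equal to N: all terms match, so h'(y) = 0 and h is a constant absorbed into C.
General solution: 2x - 2xy^2 - x^2y^2 = C.


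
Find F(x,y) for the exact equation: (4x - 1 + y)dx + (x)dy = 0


Check exactness: ∂M/∂y = 1 and ∂N/∂x = 1; equal, so the equation is exact.
Integrate M with respect to x (treating y as constant): ∫M dx = 2x^2 - x + xy + h(y).
Differentiate w.r.t. y and set equal to N: all terms match, so h'(y) = 0 and h is a constant absorbed into C.
General solution: 2x^2 - x + xy = C.


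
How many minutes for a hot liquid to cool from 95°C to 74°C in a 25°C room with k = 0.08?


From T(t) = T_a + (T₀ - T_a)e^(-kt), set T(t) = 74:
(74 - 25) / (95 - 25) = e^(-0.08t), so t = -ln(0.700)/0.08 ≈ 4.5 minutes.


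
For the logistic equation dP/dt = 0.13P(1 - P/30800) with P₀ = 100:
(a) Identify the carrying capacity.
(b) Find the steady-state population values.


Logistic ODE dP/dt = 0.13P(1 - P/30800) has equilibria where dP/dt = 0, i.e. P = 0 or P = 30800.
The coefficient (1 - P/K) = 0 when P = K, identifying K = 30800 as the carrying capacity.
(a) K = 30800; (b) equilibria P = 0 and P = 30800.


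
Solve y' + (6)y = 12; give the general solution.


P(x) = 6, Q(x) = 12; integrating factor μ = e^(6x).
(μ y)' = 12e^(6x) ⇒ μ y = 2e^(6x) + C.
Divide by μ: y = 2 + Ce^(-6x).


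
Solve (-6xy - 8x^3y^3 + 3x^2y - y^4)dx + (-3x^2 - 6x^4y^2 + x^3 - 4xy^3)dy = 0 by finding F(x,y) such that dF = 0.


Check exactness: ∂M/∂y = -6x - 24x^3y^2 + 3x^2 - 4y^3 and ∂N/∂x = -6x - 24x^3y^2 + 3x^2 - 4y^3; equal, so the equation is exact.
Integrate M with respect to x (treating y as constant): ∫M dx = -3x^2y - 2x^4y^3 + x^3y - xy^4 + h(y).
Differentiate w.r.t. y and set equal to N: all terms match, so h'(y) = 0 and h is a constant absorbed into C.
General solution: -3x^2y - 2x^4y^3 + x^3y - xy^4 = C.


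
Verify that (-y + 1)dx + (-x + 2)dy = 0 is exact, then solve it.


Check exactness: ∂M/∂y = -1 and ∂N/∂x = -1; equal, so the equation is exact.
Integrate M with respect to x (treating y as constant): ∫M dx = -xy + x + h(y).
Differentiate w.r.t. y and set equal to N: the x-dependent terms already match, leaving h'(y) = 2. Integrate: h(y) = 2y.
So F(x,y) = -xy + x + 2y.
General solution: -xy + x + 2y = C.


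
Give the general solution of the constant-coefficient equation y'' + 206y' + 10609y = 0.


Characteristic equation: r² + 206r + 10609 = 0, i.e. (r + 103)² = 0.
Repeated root r = -103; include an x factor for the second linearly independent solution.
General solution: y = (C₁ + C₂x)e^(-103x).


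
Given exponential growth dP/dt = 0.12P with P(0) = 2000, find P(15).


The ODE dP/dt = 0.12P has solution P(t) = P(0)e^(0.12t).
Substitute P(0) = 2000 and t = 15: P(15) = 2000 e^(1.80) ≈ 12099.


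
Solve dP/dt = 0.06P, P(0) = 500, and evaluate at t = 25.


The ODE dP/dt = 0.06P has solution P(t) = P(0)e^(0.06t).
Substitute P(0) = 500 and t = 25: P(25) = 500 e^(1.50) ≈ 2241.


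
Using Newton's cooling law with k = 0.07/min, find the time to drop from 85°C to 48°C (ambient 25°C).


From T(t) = T_a + (T₀ - T_a)e^(-kt), set T(t) = 48:
(48 - 25) / (85 - 25) = e^(-0.07t), so t = -ln(0.383)/0.07 ≈ 13.7 minutes.


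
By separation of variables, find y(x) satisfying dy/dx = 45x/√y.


Separate: √y dy = 45x dx.
Integrate: (2/3)y^(3/2) = (45/2)x² + C.


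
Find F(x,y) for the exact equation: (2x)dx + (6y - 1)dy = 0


Check exactness: ∂M/∂y = 0 and ∂N/∂x = 0; equal, so the equation is exact.
Integrate M with respect to x (treating y as constant): ∫M dx = x^2 + h(y).
Differentiate w.r.t. y and set equal to N: the x-dependent terms already match, leaving h'(y) = 6y - 1. Integrate: h(y) = 3y^2 - y.
So F(x,y) = 3y^2 + x^2 - y.
General solution: 3y^2 + x^2 - y = C.


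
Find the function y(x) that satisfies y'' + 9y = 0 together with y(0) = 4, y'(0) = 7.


Characteristic roots of r² + 9 = 0 are ±3i, so y = C₁cos(3x) + C₂sin(3x).
Apply y(0) = 4: C₁ = 4. Differentiate and apply y'(0) = 7: 3·C₂ = 7, so C₂ = 7/3.
Particular solution: y = 4cos(3x) + (7/3)sin(3x).


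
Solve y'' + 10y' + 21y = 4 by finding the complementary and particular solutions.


Characteristic roots of r² + 10r + 21 = 0 are -7, -3.
y_h = C₁e^(-7x) + C₂e^(-3x).
Constant forcing; try y_p = A. Then 21A = 4 ⇒ A = 4/21.
General solution: y = C₁e^(-7x) + C₂e^(-3x) + 4/21.


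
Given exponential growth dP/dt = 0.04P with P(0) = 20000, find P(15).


The ODE dP/dt = 0.04P has solution P(t) = P(0)e^(0.04t).
Substitute P(0) = 20000 and t = 15: P(15) = 20000 e^(0.60) ≈ 36442.


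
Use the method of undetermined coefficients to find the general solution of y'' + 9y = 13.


Homogeneous part: r² + 9 = 0 ⇒ r = ±3i, so y_h = C₁cos(3x) + C₂sin(3x).
Try constant y_p = A; plug in: 9A = 13 ⇒ A = 13/9.
General solution: y = C₁cos(3x) + C₂sin(3x) + 13/9.


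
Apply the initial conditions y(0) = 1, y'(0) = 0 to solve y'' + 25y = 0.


Characteristic roots of r² + 25 = 0 are ±5i, so y = C₁cos(5x) + C₂sin(5x).
Apply y(0) = 1: C₁ = 1. Differentiate and apply y'(0) = 0: 5·C₂ = 0, so C₂ = 0.
Particular solution: y = cos(5x).


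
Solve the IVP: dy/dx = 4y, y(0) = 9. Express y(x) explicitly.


General solution of y' = 4y is y = Ce^(4x).
Apply y(0) = 9: C = 9.
Particular solution: y = 9e^(4x).


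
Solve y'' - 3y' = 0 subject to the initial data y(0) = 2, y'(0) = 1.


Characteristic roots of r² - 3r = 0 are 3, 0.
General solution y = c₁ e^(3x) + c₂.
Apply y(0) = 2: c₁ + c₂ = 2. Apply y'(0) = 1: 3 c₁ + 0 c₂ = 1.
Solve: c₁ = 1/3, c₂ = 5/3.
Particular solution: y = (1/3)e^(3x) + 5/3.


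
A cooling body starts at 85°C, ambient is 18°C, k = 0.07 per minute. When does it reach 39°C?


From T(t) = T_a + (T₀ - T_a)e^(-kt), set T(t) = 39:
(39 - 18) / (85 - 18) = e^(-0.07t), so t = -ln(0.313)/0.07 ≈ 16.6 minutes.


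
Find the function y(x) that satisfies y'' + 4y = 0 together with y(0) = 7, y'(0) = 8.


Characteristic roots of r² + 4 = 0 are ±2i, so y = C₁cos(2x) + C₂sin(2x).
Apply y(0) = 7: C₁ = 7. Differentiate and apply y'(0) = 8: 2·C₂ = 8, so C₂ = 4.
Particular solution: y = 7cos(2x) + 4sin(2x).


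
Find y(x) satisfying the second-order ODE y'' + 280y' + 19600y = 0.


Characteristic equation: r² + 280r + 19600 = 0, i.e. (r + 140)² = 0.
Repeated root r = -140; include an x factor for the second linearly independent solution.
General solution: y = (C₁ + C₂x)e^(-140x).


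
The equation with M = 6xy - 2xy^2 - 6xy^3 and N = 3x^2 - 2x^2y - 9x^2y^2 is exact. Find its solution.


Check exactness: ∂M/∂y = 6x - 4xy - 18xy^2 and ∂N/∂x = 6x - 4xy - 18xy^2; equal, so the equation is exact.
Integrate M with respect to x (treating y as constant): ∫M dx = 3x^2y - x^2y^2 - 3x^2y^3 + h(y).
Differentiate w.r.t. y and set equal to N: all terms match, so h'(y) = 0 and h is a constant absorbed into C.
General solution: 3x^2y - x^2y^2 - 3x^2y^3 = C.


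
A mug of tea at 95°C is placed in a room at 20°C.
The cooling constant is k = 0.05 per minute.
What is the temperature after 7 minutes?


Newton's law: dT/dt = -k(T - T_a) has solution T(t) = T_a + (T₀ - T_a)e^(-kt).
Plug in T_a = 20, T₀ = 95, k = 0.05, t = 7: T(7) = 20 + (75)e^(-0.35) ≈ 72.9°C.


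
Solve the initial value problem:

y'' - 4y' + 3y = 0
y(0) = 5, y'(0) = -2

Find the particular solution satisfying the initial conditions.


Characteristic roots of r² - 4r + 3 = 0 are 1, 3.
General solution y = c₁ e^(x) + c₂ e^(3x).
Apply y(0) = 5: c₁ + c₂ = 5. Apply y'(0) = -2: 1 c₁ + 3 c₂ = -2.
Solve: c₁ = 17/2, c₂ = -7/2.
Particular solution: y = (17/2)e^(x) - (7/2)e^(3x).


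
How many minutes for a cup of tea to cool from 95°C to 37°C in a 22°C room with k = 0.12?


From T(t) = T_a + (T₀ - T_a)e^(-kt), set T(t) = 37:
(37 - 22) / (95 - 22) = e^(-0.12t), so t = -ln(0.205)/0.12 ≈ 13.2 minutes.


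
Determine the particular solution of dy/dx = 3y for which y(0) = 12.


General solution of y' = 3y is y = Ce^(3x).
Apply y(0) = 12: C = 12.
Particular solution: y = 12e^(3x).


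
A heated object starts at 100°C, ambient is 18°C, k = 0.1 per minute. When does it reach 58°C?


From T(t) = T_a + (T₀ - T_a)e^(-kt), set T(t) = 58:
(58 - 18) / (100 - 18) = e^(-0.1t), so t = -ln(0.488)/0.1 ≈ 7.2 minutes.


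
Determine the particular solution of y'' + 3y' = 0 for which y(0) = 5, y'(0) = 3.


Characteristic roots of r² + 3r = 0 are -3, 0.
General solution y = c₁ e^(-3x) + c₂.
Apply y(0) = 5: c₁ + c₂ = 5. Apply y'(0) = 3: -3 c₁ + 0 c₂ = 3.
Solve: c₁ = -1, c₂ = 6.
Particular solution: y = -e^(-3x) + 6.


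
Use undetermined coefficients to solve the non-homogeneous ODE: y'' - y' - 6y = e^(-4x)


Characteristic roots of r² - r - 6 = 0 are 3, -2.
y_h = C₁e^(3x) + C₂e^(-2x).
Forcing exponent -4 is not a characteristic root; try y_p = Ae^(-4x).
Substitute: A·(16 + (-1)·-4 + (-6)) = A·14 = 1, so A = 1/14.
General solution: y = C₁e^(3x) + C₂e^(-2x) + (1/14)e^(-4x).


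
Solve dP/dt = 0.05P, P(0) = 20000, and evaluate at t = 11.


The ODE dP/dt = 0.05P has solution P(t) = P(0)e^(0.05t).
Substitute P(0) = 20000 and t = 11: P(11) = 20000 e^(0.55) ≈ 34665.


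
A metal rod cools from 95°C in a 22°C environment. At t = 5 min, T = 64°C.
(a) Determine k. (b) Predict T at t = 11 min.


Newton's law: T(t) = T_a + (T₀ - T_a)e^(-kt).
(a) Use T(5) = 64: (64 - 22)/(95 - 22) = e^(-k·5), so k = -ln(0.575)/5 ≈ 0.1106.
(b) Apply k to t = 11: T(11) = 22 + (73)e^(-1.216) ≈ 43.6°C.


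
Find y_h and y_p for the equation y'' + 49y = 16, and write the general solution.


Homogeneous part: r² + 49 = 0 ⇒ r = ±7i, so y_h = C₁cos(7x) + C₂sin(7x).
Try constant y_p = A; plug in: 49A = 16 ⇒ A = 16/49.
General solution: y = C₁cos(7x) + C₂sin(7x) + 16/49.


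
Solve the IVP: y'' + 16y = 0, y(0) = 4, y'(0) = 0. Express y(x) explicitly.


Characteristic roots of r² + 16 = 0 are ±4i, so y = C₁cos(4x) + C₂sin(4x).
Apply y(0) = 4: C₁ = 4. Differentiate and apply y'(0) = 0: 4·C₂ = 0, so C₂ = 0.
Particular solution: y = 4cos(4x).


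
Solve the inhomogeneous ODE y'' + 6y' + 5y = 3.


Characteristic roots of r² + 6r + 5 = 0 are -1, -5.
y_h = C₁e^(-x) + C₂e^(-5x).
Constant forcing; try y_p = A. Then 5A = 3 ⇒ A = 3/5.
General solution: y = C₁e^(-x) + C₂e^(-5x) + 3/5.


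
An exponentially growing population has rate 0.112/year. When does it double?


Exponential growth: P(t) = P₀ e^(0.112t). Set P(t)/P₀ = 2: e^(0.112t) = 2.
Solve: t = ln(2)/0.112 ≈ 6.19 years.


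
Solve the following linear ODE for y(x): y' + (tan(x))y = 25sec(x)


P(x) = tan(x) ⇒ μ = e^(∫tan(x)dx) = sec(x).
(sec(x) y)' = 25sec²(x) ⇒ sec(x) y = 25tan(x) + C.
Multiply by cos(x): y = 25sin(x) + C·cos(x).


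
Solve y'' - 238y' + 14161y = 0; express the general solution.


Characteristic equation: r² - 238r + 14161 = 0, i.e. (r - 119)² = 0.
Repeated root r = 119; include an x factor for the second linearly independent solution.
General solution: y = (C₁ + C₂x)e^(119x).


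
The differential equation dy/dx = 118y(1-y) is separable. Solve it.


Separate: dy/[y(1-y)] = 118 dx.
Partial fractions: 1/[y(1-y)] = 1/y + 1/(1-y).
Integrate: ln|y/(1-y)| = 118x + C₀.
Solve for y: y = 1/(1 + Ce^(-118x)).


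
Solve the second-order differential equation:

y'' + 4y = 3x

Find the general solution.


Homogeneous: r² + 4 = 0 ⇒ r = ±2i, y_h = C₁cos(2x) + C₂sin(2x).
Polynomial forcing; try y_p = Ax + B. Then y_p'' + 4 y_p = 4(Ax + B) = 3x, so B = 0 and A = 3/4.
General solution: y = C₁cos(2x) + C₂sin(2x) + (3/4)x.


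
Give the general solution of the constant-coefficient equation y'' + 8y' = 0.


Characteristic equation: r² + 8r = 0.
Factor: (r + 8)(r - 0) = 0 ⇒ r = -8, 0 (distinct real).
General solution: y = C₁e^(-8x) + C₂.


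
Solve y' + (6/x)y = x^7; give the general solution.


P(x) = 6/x ⇒ μ = x^6.
(x^6 y)' = x^13 ⇒ x^6 y = x^14/(14) + C.
Solve for y: y = (1/14)x^8 + C/x^6.


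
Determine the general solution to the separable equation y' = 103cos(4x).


g(y) = 1, so integrate directly: y = ∫ 103cos(4x) dx = (103/4)sin(4x) + C.


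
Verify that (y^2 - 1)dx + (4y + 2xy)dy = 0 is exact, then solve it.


Check exactness: ∂M/∂y = 2y and ∂N/∂x = 2y; equal, so the equation is exact.
Integrate M with respect to x (treating y as constant): ∫M dx = xy^2 - x + h(y).
Differentiate w.r.t. y and set equal to N: the x-dependent terms already match, leaving h'(y) = 4y. Integrate: h(y) = 2y^2.
So F(x,y) = 2y^2 + xy^2 - x.
General solution: 2y^2 + xy^2 - x = C.


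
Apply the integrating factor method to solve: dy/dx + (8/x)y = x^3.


P(x) = 8/x ⇒ μ = x^8.
(x^8 y)' = x^11 ⇒ x^8 y = x^12/(12) + C.
Solve for y: y = (1/12)x^4 + C/x^8.


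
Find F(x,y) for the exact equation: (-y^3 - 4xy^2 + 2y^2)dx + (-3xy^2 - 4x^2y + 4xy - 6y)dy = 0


Check exactness: ∂M/∂y = -3y^2 - 8xy + 4y and ∂N/∂x = -3y^2 - 8xy + 4y; equal, so the equation is exact.
Integrate M with respect to x (treating y as constant): ∫M dx = -xy^3 - 2x^2y^2 + 2xy^2 + h(y).
Differentiate w.r.t. y and set equal to N: the x-dependent terms already match, leaving h'(y) = -6y. Integrate: h(y) = -3y^2.
So F(x,y) = -xy^3 - 2x^2y^2 + 2xy^2 - 3y^2.
General solution: -xy^3 - 2x^2y^2 + 2xy^2 - 3y^2 = C.


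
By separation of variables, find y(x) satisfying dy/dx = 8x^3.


Integrate both sides with respect to x: y = ∫ 8x^3 dx = 2x^4 + C.


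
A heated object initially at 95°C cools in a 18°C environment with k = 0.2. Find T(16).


Newton's law: dT/dt = -k(T - T_a) has solution T(t) = T_a + (T₀ - T_a)e^(-kt).
Plug in T_a = 18, T₀ = 95, k = 0.2, t = 16: T(16) = 18 + (77)e^(-3.20) ≈ 21.1°C.


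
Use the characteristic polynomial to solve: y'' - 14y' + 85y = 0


Characteristic equation: r² - 14r + 85 = 0.
Discriminant is negative; roots r = 7 ± 6i (complex conjugate pair).
General solution uses e^(α x)(C₁ cos(β x) + C₂ sin(β x)): y = e^(7x)(C₁cos(6x) + C₂sin(6x)).


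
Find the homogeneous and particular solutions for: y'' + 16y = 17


Homogeneous part: r² + 16 = 0 ⇒ r = ±4i, so y_h = C₁cos(4x) + C₂sin(4x).
Try constant y_p = A; plug in: 16A = 17 ⇒ A = 17/16.
General solution: y = C₁cos(4x) + C₂sin(4x) + 17/16.


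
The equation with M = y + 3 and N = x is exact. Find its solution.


Check exactness: ∂M/∂y = 1 and ∂N/∂x = 1; equal, so the equation is exact.
Integrate M with respect to x (treating y as constant): ∫M dx = xy + 3x + h(y).
Differentiate w.r.t. y and set equal to N: all terms match, so h'(y) = 0 and h is a constant absorbed into C.
General solution: xy + 3x = C.


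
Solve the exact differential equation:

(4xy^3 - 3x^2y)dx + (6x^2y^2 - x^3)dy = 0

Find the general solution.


Check exactness: ∂M/∂y = 12xy^2 - 3x^2 and ∂N/∂x = 12xy^2 - 3x^2; equal, so the equation is exact.
Integrate M with respect to x (treating y as constant): ∫M dx = 2x^2y^3 - x^3y + h(y).
Differentiate w.r.t. y and set equal to N: all terms match, so h'(y) = 0 and h is a constant absorbed into C.
General solution: 2x^2y^3 - x^3y = C.


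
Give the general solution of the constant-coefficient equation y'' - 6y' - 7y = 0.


Characteristic equation: r² - 6r - 7 = 0.
Factor: (r + 1)(r - 7) = 0 ⇒ r = -1, 7 (distinct real).
General solution: y = C₁e^(-x) + C₂e^(7x).


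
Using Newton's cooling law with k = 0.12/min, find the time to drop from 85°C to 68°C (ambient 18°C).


From T(t) = T_a + (T₀ - T_a)e^(-kt), set T(t) = 68:
(68 - 18) / (85 - 18) = e^(-0.12t), so t = -ln(0.746)/0.12 ≈ 2.4 minutes.


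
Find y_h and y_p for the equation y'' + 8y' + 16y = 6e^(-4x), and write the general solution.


Characteristic polynomial (r + 4)² = 0; repeated root r = -4.
y_h = (C₁ + C₂x)e^(-4x). Forcing matches the repeated root (resonance), so try y_p = Ax² e^(-4x).
Substitute and solve for A: 2A = 6, so A = 3.
General solution: y = (C₁ + C₂x + 3x²)e^(-4x).


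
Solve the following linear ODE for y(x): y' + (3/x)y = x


P(x) = 3/x ⇒ μ = x^3.
(x^3 y)' = x^4 ⇒ x^3 y = x^5/(5) + C.
Solve for y: y = (1/5)x^2 + C/x^3.


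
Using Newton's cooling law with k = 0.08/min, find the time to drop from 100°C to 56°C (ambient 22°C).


From T(t) = T_a + (T₀ - T_a)e^(-kt), set T(t) = 56:
(56 - 22) / (100 - 22) = e^(-0.08t), so t = -ln(0.436)/0.08 ≈ 10.4 minutes.


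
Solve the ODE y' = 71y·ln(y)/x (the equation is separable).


Separate: dy/[y ln(y)] = 71 dx/x.
Substitute u = ln(y): du/u = 71 dx/x.
Integrate: ln|ln(y)| = 71ln|x| + C₀, hence ln(y) = C·x^71.


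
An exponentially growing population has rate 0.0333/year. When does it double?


Exponential growth: P(t) = P₀ e^(0.0333t). Set P(t)/P₀ = 2: e^(0.0333t) = 2.
Solve: t = ln(2)/0.0333 ≈ 20.82 years.


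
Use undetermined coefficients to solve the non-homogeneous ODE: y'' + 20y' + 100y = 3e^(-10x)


Characteristic polynomial (r + 10)² = 0; repeated root r = -10.
y_h = (C₁ + C₂x)e^(-10x). Forcing matches the repeated root (resonance), so try y_p = Ax² e^(-10x).
Substitute and solve for A: 2A = 3, so A = 3/2.
General solution: y = (C₁ + C₂x + (3/2)x²)e^(-10x).


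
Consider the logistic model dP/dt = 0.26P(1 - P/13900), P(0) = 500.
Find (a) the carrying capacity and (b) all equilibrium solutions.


Logistic ODE dP/dt = 0.26P(1 - P/13900) has equilibria where dP/dt = 0, i.e. P = 0 or P = 13900.
The coefficient (1 - P/K) = 0 when P = K, identifying K = 13900 as the carrying capacity.
(a) K = 13900; (b) equilibria P = 0 and P = 13900.


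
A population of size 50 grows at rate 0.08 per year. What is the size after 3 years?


The ODE dP/dt = 0.08P has solution P(t) = P(0)e^(0.08t).
Substitute P(0) = 50 and t = 3: P(3) = 50 e^(0.24) ≈ 64.


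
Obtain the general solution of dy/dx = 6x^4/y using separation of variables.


Separate variables: y dy = 6x^4 dx.
Integrate both sides: y²/2 = (6/5)x^5 + C₀.
Multiply by 2: y² = (12/5)x^5 + C.


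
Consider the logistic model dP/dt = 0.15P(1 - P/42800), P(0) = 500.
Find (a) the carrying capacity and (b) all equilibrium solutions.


Logistic ODE dP/dt = 0.15P(1 - P/42800) has equilibria where dP/dt = 0, i.e. P = 0 or P = 42800.
The coefficient (1 - P/K) = 0 when P = K, identifying K = 42800 as the carrying capacity.
(a) K = 42800; (b) equilibria P = 0 and P = 42800.


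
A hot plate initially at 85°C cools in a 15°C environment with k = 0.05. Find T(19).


Newton's law: dT/dt = -k(T - T_a) has solution T(t) = T_a + (T₀ - T_a)e^(-kt).
Plug in T_a = 15, T₀ = 85, k = 0.05, t = 19: T(19) = 15 + (70)e^(-0.95) ≈ 42.1°C.


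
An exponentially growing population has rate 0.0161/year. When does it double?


Exponential growth: P(t) = P₀ e^(0.0161t). Set P(t)/P₀ = 2: e^(0.0161t) = 2.
Solve: t = ln(2)/0.0161 ≈ 43.05 years.


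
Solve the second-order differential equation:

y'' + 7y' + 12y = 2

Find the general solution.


Characteristic roots of r² + 7r + 12 = 0 are -3, -4.
y_h = C₁e^(-3x) + C₂e^(-4x).
Constant forcing; try y_p = A. Then 12A = 2 ⇒ A = 1/6.
General solution: y = C₁e^(-3x) + C₂e^(-4x) + 1/6.


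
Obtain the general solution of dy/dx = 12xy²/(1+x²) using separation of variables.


Separate: dy/y² = 12x/(1+x²) dx.
Integrate LHS: ∫ dy/y² = -1/y.
Integrate RHS via u = 1+x²: 6ln(1+x²) + C.
Result: -1/y = 6ln(1+x²) + C.
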